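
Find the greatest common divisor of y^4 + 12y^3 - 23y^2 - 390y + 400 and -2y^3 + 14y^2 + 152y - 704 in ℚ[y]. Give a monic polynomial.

y + 8

Apply the Euclidean algorithm:
  y^4 + 12y^3 - 23y^2 - 390y + 400 = (-(1/2)y - 19/2)(-2y^3 + 14y^2 + 152y - 704) + (186y^2 + 702y - 6288)
  -2y^3 + 14y^2 + 152y - 704 = (-(1/93)y + 334/2883)(186y^2 + 702y - 6288) + ((2940/961)y + 23520/961)
  186y^2 + 702y - 6288 = ((29791/490)y - 125891/490)((2940/961)y + 23520/961) + (0)
Last nonzero remainder: (2940/961)y + 23520/961. Dividing through by 2940/961 gives the monic gcd y + 8.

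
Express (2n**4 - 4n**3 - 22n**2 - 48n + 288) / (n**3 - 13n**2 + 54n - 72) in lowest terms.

(2n**2 + 10n + 24)/(n - 6)

Apply the Euclidean algorithm:
  2n**4 - 4n**3 - 22n**2 - 48n + 288 = (2n + 22)(n**3 - 13n**2 + 54n - 72) + (156n**2 - 1092n + 1872)
  n**3 - 13n**2 + 54n - 72 = ((1/156)n - 1/26)(156n**2 - 1092n + 1872) + (0)
Last nonzero remainder: 156n**2 - 1092n + 1872. Dividing through by 156 gives the monic gcd n**2 - 7n + 12.
Cancel n**2 - 7n + 12 from numerator and denominator to get the reduced form.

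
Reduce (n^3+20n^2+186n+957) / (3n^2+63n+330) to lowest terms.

By polynomial division,
  n^3+20n^2+186n+957 = ((1/3)n-1/3)(3n^2+63n+330) + (97n+1067)
  3n^2+63n+330 = ((3/97)n+30/97)(97n+1067) + (0)
Last nonzero remainder: 97n+1067. Dividing through by 97 gives the monic gcd n+11.
Cancel n+11 from numerator and denominator to get the reduced form.

(n^2+9n+87)/(3n+30)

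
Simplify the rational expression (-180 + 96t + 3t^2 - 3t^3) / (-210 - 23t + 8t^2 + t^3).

Repeated division with remainder:
  -3t^3 + 3t^2 + 96t - 180 = (-3)(t^3 + 8t^2 - 23t - 210) + (27t^2 + 27t - 810)
  t^3 + 8t^2 - 23t - 210 = ((1/27)t + 7/27)(27t^2 + 27t - 810) + (0)
Last nonzero remainder: 27t^2 + 27t - 810. Dividing through by 27 gives the monic gcd t^2 + t - 30.
Cancel t^2 + t - 30 from numerator and denominator to get the reduced form.

(6 - 3t)/(7 + t)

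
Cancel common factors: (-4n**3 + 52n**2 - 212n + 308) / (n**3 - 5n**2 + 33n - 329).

Apply the Euclidean algorithm:
  -4n**3 + 52n**2 - 212n + 308 = (-4)(n**3 - 5n**2 + 33n - 329) + (32n**2 - 80n - 1008)
  n**3 - 5n**2 + 33n - 329 = ((1/32)n - 5/64)(32n**2 - 80n - 1008) + ((233/4)n - 1631/4)
  32n**2 - 80n - 1008 = ((128/233)n + 576/233)((233/4)n - 1631/4) + (0)
Last nonzero remainder: (233/4)n - 1631/4. Dividing through by 233/4 gives the monic gcd n - 7.
Cancel n - 7 from numerator and denominator to get the reduced form.

(-4n**2 + 24n - 44)/(n**2 + 2n + 47)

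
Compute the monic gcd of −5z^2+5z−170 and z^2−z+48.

Repeated division with remainder:
  −5z^2+5z−170 = (−5)(z^2−z+48) + (70)
  z^2−z+48 = ((1/70)z^2−(1/70)z+24/35)(70) + (0)
The last nonzero remainder is the constant 70, so the polynomials are coprime and gcd = 1.

1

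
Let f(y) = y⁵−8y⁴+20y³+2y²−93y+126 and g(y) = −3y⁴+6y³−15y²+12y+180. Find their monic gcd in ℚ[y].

y²−y−6

Repeated division with remainder:
  y⁵−8y⁴+20y³+2y²−93y+126 = (−(1/3)y+2)(−3y⁴+6y³−15y²+12y+180) + (3y³+36y²−57y−234)
  −3y⁴+6y³−15y²+12y+180 = (−y+14)(3y³+36y²−57y−234) + (−576y²+576y+3456)
  3y³+36y²−57y−234 = (−(1/192)y−13/192)(−576y²+576y+3456) + (0)
Last nonzero remainder: −576y²+576y+3456. Dividing through by −576 gives the monic gcd y²−y−6.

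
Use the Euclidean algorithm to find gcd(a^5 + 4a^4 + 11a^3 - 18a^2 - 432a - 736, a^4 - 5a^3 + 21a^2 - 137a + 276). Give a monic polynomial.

a^3 - 2a^2 + 15a - 92

Repeated division with remainder:
  a^5 + 4a^4 + 11a^3 - 18a^2 - 432a - 736 = (a + 9)(a^4 - 5a^3 + 21a^2 - 137a + 276) + (35a^3 - 70a^2 + 525a - 3220)
  a^4 - 5a^3 + 21a^2 - 137a + 276 = ((1/35)a - 3/35)(35a^3 - 70a^2 + 525a - 3220) + (0)
Last nonzero remainder: 35a^3 - 70a^2 + 525a - 3220. Dividing through by 35 gives the monic gcd a^3 - 2a^2 + 15a - 92.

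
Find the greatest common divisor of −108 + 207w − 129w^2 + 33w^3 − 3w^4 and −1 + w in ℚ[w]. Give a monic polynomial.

Euclidean algorithm in ℚ[w]:
  −3w^4 + 33w^3 − 129w^2 + 207w − 108 = (−3w^3 + 30w^2 − 99w + 108)(w − 1) + (0)
The last nonzero remainder w − 1 is already monic.

−1 + w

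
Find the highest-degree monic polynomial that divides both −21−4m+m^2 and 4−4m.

By polynomial division,
  m^2−4m−21 = (−(1/4)m+3/4)(−4m+4) + (−24)
  −4m+4 = ((1/6)m−1/6)(−24) + (0)
The last nonzero remainder is the constant −24, so the polynomials are coprime and gcd = 1.

1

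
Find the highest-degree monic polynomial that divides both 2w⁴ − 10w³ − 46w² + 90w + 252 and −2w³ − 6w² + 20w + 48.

w² − w − 6

By polynomial division,
  2w⁴ − 10w³ − 46w² + 90w + 252 = (−w + 8)(−2w³ − 6w² + 20w + 48) + (22w² − 22w − 132)
  −2w³ − 6w² + 20w + 48 = (−(1/11)w − 4/11)(22w² − 22w − 132) + (0)
Last nonzero remainder: 22w² − 22w − 132. Dividing through by 22 gives the monic gcd w² − w − 6.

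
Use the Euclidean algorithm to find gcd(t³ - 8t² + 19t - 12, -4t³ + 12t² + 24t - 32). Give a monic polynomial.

By polynomial division,
  t³ - 8t² + 19t - 12 = (-1/4)(-4t³ + 12t² + 24t - 32) + (-5t² + 25t - 20)
  -4t³ + 12t² + 24t - 32 = ((4/5)t + 8/5)(-5t² + 25t - 20) + (0)
Last nonzero remainder: -5t² + 25t - 20. Dividing through by -5 gives the monic gcd t² - 5t + 4.

t² - 5t + 4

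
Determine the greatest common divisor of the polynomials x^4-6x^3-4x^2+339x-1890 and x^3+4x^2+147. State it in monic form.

Euclidean algorithm in ℚ[x]:
  x^4-6x^3-4x^2+339x-1890 = (x-10)(x^3+4x^2+147) + (36x^2+192x-420)
  x^3+4x^2+147 = ((1/36)x-1/27)(36x^2+192x-420) + ((169/9)x+1183/9)
  36x^2+192x-420 = ((324/169)x-540/169)((169/9)x+1183/9) + (0)
Last nonzero remainder: (169/9)x+1183/9. Dividing through by 169/9 gives the monic gcd x+7.

x+7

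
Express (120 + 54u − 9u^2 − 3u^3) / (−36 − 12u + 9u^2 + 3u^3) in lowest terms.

Repeated division with remainder:
  −3u^3 − 9u^2 + 54u + 120 = (−1)(3u^3 + 9u^2 − 12u − 36) + (42u + 84)
  3u^3 + 9u^2 − 12u − 36 = ((1/14)u^2 + (1/14)u − 3/7)(42u + 84) + (0)
Last nonzero remainder: 42u + 84. Dividing through by 42 gives the monic gcd u + 2.
Cancel u + 2 from numerator and denominator to get the reduced form.

(20 − u − u^2)/(−6 + u + u^2)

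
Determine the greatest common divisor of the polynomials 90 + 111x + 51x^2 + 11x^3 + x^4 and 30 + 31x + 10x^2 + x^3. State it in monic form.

Euclidean algorithm in ℚ[x]:
  x^4 + 11x^3 + 51x^2 + 111x + 90 = (x + 1)(x^3 + 10x^2 + 31x + 30) + (10x^2 + 50x + 60)
  x^3 + 10x^2 + 31x + 30 = ((1/10)x + 1/2)(10x^2 + 50x + 60) + (0)
Last nonzero remainder: 10x^2 + 50x + 60. Dividing through by 10 gives the monic gcd x^2 + 5x + 6.

6 + 5x + x^2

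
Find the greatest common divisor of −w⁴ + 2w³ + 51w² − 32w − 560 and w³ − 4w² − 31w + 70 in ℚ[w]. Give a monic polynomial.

w² − 2w − 35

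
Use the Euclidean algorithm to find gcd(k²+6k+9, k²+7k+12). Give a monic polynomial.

k+3

By polynomial division,
  k²+6k+9 = (k²+7k+12) + (-k-3)
  k²+7k+12 = (-k-4)(-k-3) + (0)
Last nonzero remainder: -k-3. Dividing through by -1 gives the monic gcd k+3.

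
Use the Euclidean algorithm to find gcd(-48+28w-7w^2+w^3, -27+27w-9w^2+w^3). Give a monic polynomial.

-3+w

Euclidean algorithm in ℚ[w]:
  w^3-7w^2+28w-48 = (w^3-9w^2+27w-27) + (2w^2+w-21)
  w^3-9w^2+27w-27 = ((1/2)w-19/4)(2w^2+w-21) + ((169/4)w-507/4)
  2w^2+w-21 = ((8/169)w+28/169)((169/4)w-507/4) + (0)
Last nonzero remainder: (169/4)w-507/4. Dividing through by 169/4 gives the monic gcd w-3.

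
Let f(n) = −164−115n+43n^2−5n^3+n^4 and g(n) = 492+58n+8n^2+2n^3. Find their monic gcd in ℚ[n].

41−2n+n^2

Repeated division with remainder:
  n^4−5n^3+43n^2−115n−164 = ((1/2)n−9/2)(2n^3+8n^2+58n+492) + (50n^2−100n+2050)
  2n^3+8n^2+58n+492 = ((1/25)n+6/25)(50n^2−100n+2050) + (0)
Last nonzero remainder: 50n^2−100n+2050. Dividing through by 50 gives the monic gcd n^2−2n+41.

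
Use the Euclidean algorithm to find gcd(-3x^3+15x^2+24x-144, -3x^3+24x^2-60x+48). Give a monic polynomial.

x-4

Repeated division with remainder:
  -3x^3+15x^2+24x-144 = (-3x^3+24x^2-60x+48) + (-9x^2+84x-192)
  -3x^3+24x^2-60x+48 = ((1/3)x+4/9)(-9x^2+84x-192) + (-(100/3)x+400/3)
  -9x^2+84x-192 = ((27/100)x-36/25)(-(100/3)x+400/3) + (0)
Last nonzero remainder: -(100/3)x+400/3. Dividing through by -100/3 gives the monic gcd x-4.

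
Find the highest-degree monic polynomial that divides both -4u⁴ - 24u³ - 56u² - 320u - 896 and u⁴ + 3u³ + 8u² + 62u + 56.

u³ + 2u² + 6u + 56

Repeated division with remainder:
  -4u⁴ - 24u³ - 56u² - 320u - 896 = (-4)(u⁴ + 3u³ + 8u² + 62u + 56) + (-12u³ - 24u² - 72u - 672)
  u⁴ + 3u³ + 8u² + 62u + 56 = (-(1/12)u - 1/12)(-12u³ - 24u² - 72u - 672) + (0)
Last nonzero remainder: -12u³ - 24u² - 72u - 672. Dividing through by -12 gives the monic gcd u³ + 2u² + 6u + 56.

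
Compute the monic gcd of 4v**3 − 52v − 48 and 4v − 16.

v − 4

By polynomial division,
  4v**3 − 52v − 48 = (v**2 + 4v + 3)(4v − 16) + (0)
Last nonzero remainder: 4v − 16. Dividing through by 4 gives the monic gcd v − 4.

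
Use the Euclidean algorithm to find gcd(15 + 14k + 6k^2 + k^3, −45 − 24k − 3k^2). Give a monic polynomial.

3 + k

Apply the Euclidean algorithm:
  k^3 + 6k^2 + 14k + 15 = (−(1/3)k + 2/3)(−3k^2 − 24k − 45) + (15k + 45)
  −3k^2 − 24k − 45 = (−(1/5)k − 1)(15k + 45) + (0)
Last nonzero remainder: 15k + 45. Dividing through by 15 gives the monic gcd k + 3.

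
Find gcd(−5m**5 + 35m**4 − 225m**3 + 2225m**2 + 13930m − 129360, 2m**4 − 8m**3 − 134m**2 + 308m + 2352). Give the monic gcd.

Repeated division with remainder:
  −5m**5 + 35m**4 − 225m**3 + 2225m**2 + 13930m − 129360 = (−(5/2)m + 15/2)(2m**4 − 8m**3 − 134m**2 + 308m + 2352) + (−500m**3 + 4000m**2 + 17500m − 147000)
  2m**4 − 8m**3 − 134m**2 + 308m + 2352 = (−(1/250)m − 2/125)(−500m**3 + 4000m**2 + 17500m − 147000) + (0)
Last nonzero remainder: −500m**3 + 4000m**2 + 17500m − 147000. Dividing through by −500 gives the monic gcd m**3 − 8m**2 − 35m + 294.

m**3 − 8m**2 − 35m + 294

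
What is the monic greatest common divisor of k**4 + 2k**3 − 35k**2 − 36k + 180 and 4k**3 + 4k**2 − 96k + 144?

k**2 + 4k − 12

Euclidean algorithm in ℚ[k]:
  k**4 + 2k**3 − 35k**2 − 36k + 180 = ((1/4)k + 1/4)(4k**3 + 4k**2 − 96k + 144) + (−12k**2 − 48k + 144)
  4k**3 + 4k**2 − 96k + 144 = (−(1/3)k + 1)(−12k**2 − 48k + 144) + (0)
Last nonzero remainder: −12k**2 − 48k + 144. Dividing through by −12 gives the monic gcd k**2 + 4k − 12.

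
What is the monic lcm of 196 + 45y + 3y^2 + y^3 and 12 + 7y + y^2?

Euclidean algorithm in ℚ[y]:
  y^3 + 3y^2 + 45y + 196 = (y - 4)(y^2 + 7y + 12) + (61y + 244)
  y^2 + 7y + 12 = ((1/61)y + 3/61)(61y + 244) + (0)
Last nonzero remainder: 61y + 244. Dividing through by 61 gives the monic gcd y + 4.
Then lcm(f, g) = f·g / gcd(f, g); expanding and making the result monic gives the answer.

588 + 331y + 54y^2 + 6y^3 + y^4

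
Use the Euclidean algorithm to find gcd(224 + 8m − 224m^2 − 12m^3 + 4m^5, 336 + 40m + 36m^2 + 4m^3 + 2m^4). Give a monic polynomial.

By polynomial division,
  4m^5 − 12m^3 − 224m^2 + 8m + 224 = (2m − 4)(2m^4 + 4m^3 + 36m^2 + 40m + 336) + (−68m^3 − 160m^2 − 504m + 1568)
  2m^4 + 4m^3 + 36m^2 + 40m + 336 = (−(1/34)m + 3/289)(−68m^3 − 160m^2 − 504m + 1568) + ((6600/289)m^2 + (26400/289)m + 92400/289)
  −68m^3 − 160m^2 − 504m + 1568 = (−(4913/1650)m + 4046/825)((6600/289)m^2 + (26400/289)m + 92400/289) + (0)
Last nonzero remainder: (6600/289)m^2 + (26400/289)m + 92400/289. Dividing through by 6600/289 gives the monic gcd m^2 + 4m + 14.

14 + 4m + m^2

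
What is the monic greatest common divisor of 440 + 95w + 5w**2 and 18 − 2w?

1

Euclidean algorithm in ℚ[w]:
  5w**2 + 95w + 440 = (−(5/2)w − 70)(−2w + 18) + (1700)
  −2w + 18 = (−(1/850)w + 9/850)(1700) + (0)
The last nonzero remainder is the constant 1700, so the polynomials are coprime and gcd = 1.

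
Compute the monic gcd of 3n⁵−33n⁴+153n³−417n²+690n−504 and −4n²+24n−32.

n²−6n+8

Repeated division with remainder:
  3n⁵−33n⁴+153n³−417n²+690n−504 = (−(3/4)n³+(15/4)n²−(39/4)n+63/4)(−4n²+24n−32) + (0)
Last nonzero remainder: −4n²+24n−32. Dividing through by −4 gives the monic gcd n²−6n+8.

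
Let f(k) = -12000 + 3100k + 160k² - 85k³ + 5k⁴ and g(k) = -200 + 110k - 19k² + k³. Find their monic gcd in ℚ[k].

50 - 15k + k²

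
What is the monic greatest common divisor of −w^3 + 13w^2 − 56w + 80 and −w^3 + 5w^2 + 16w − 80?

w^2 − 9w + 20

Apply the Euclidean algorithm:
  −w^3 + 13w^2 − 56w + 80 = (−w^3 + 5w^2 + 16w − 80) + (8w^2 − 72w + 160)
  −w^3 + 5w^2 + 16w − 80 = (−(1/8)w − 1/2)(8w^2 − 72w + 160) + (0)
Last nonzero remainder: 8w^2 − 72w + 160. Dividing through by 8 gives the monic gcd w^2 − 9w + 20.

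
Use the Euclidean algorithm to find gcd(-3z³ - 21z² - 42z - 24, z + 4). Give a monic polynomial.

Euclidean algorithm in ℚ[z]:
  -3z³ - 21z² - 42z - 24 = (-3z² - 9z - 6)(z + 4) + (0)
The last nonzero remainder z + 4 is already monic.

z + 4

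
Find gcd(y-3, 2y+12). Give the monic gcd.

Repeated division with remainder:
  y-3 = (1/2)(2y+12) + (-9)
  2y+12 = (-(2/9)y-4/3)(-9) + (0)
The last nonzero remainder is the constant -9, so the polynomials are coprime and gcd = 1.

1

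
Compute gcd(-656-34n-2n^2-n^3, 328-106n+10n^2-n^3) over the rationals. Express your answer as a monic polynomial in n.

82-6n+n^2

By polynomial division,
  -n^3-2n^2-34n-656 = (-n^3+10n^2-106n+328) + (-12n^2+72n-984)
  -n^3+10n^2-106n+328 = ((1/12)n-1/3)(-12n^2+72n-984) + (0)
Last nonzero remainder: -12n^2+72n-984. Dividing through by -12 gives the monic gcd n^2-6n+82.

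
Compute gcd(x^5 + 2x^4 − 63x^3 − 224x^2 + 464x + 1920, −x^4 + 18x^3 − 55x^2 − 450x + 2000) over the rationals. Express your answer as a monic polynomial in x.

x^2 − 3x − 40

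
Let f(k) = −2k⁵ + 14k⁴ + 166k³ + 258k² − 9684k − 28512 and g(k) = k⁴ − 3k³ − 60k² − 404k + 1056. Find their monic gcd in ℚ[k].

Repeated division with remainder:
  −2k⁵ + 14k⁴ + 166k³ + 258k² − 9684k − 28512 = (−2k + 8)(k⁴ − 3k³ − 60k² − 404k + 1056) + (70k³ − 70k² − 4340k − 36960)
  k⁴ − 3k³ − 60k² − 404k + 1056 = ((1/70)k − 1/35)(70k³ − 70k² − 4340k − 36960) + (0)
Last nonzero remainder: 70k³ − 70k² − 4340k − 36960. Dividing through by 70 gives the monic gcd k³ − k² − 62k − 528.

k³ − k² − 62k − 528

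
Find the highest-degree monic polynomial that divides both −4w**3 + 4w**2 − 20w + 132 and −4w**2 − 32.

Repeated division with remainder:
  −4w**3 + 4w**2 − 20w + 132 = (w − 1)(−4w**2 − 32) + (12w + 100)
  −4w**2 − 32 = (−(1/3)w + 25/9)(12w + 100) + (−2788/9)
  12w + 100 = (−(27/697)w − 225/697)(−2788/9) + (0)
The last nonzero remainder is the constant −2788/9, so the polynomials are coprime and gcd = 1.

1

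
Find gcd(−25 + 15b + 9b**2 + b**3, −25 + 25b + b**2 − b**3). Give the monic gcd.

−5 + 4b + b**2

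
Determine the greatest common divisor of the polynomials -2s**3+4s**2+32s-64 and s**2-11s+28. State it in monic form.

Repeated division with remainder:
  -2s**3+4s**2+32s-64 = (-2s-18)(s**2-11s+28) + (-110s+440)
  s**2-11s+28 = (-(1/110)s+7/110)(-110s+440) + (0)
Last nonzero remainder: -110s+440. Dividing through by -110 gives the monic gcd s-4.

s-4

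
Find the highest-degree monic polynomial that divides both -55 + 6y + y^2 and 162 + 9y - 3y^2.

1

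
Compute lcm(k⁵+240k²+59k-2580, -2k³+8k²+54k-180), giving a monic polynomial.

k⁶-6k⁵+240k³-1381k²-2934k+15480

Apply the Euclidean algorithm:
  k⁵+240k²+59k-2580 = (-(1/2)k²-2k-43/2)(-2k³+8k²+54k-180) + (430k²+860k-6450)
  -2k³+8k²+54k-180 = (-(1/215)k+6/215)(430k²+860k-6450) + (0)
Last nonzero remainder: 430k²+860k-6450. Dividing through by 430 gives the monic gcd k²+2k-15.
Then lcm(f, g) = f·g / gcd(f, g); expanding and making the result monic gives the answer.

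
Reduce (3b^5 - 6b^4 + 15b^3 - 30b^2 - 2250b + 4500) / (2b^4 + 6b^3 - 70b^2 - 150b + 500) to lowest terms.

(3b^2 + 90)/(2b + 10)

Euclidean algorithm in ℚ[b]:
  3b^5 - 6b^4 + 15b^3 - 30b^2 - 2250b + 4500 = ((3/2)b - 15/2)(2b^4 + 6b^3 - 70b^2 - 150b + 500) + (165b^3 - 330b^2 - 4125b + 8250)
  2b^4 + 6b^3 - 70b^2 - 150b + 500 = ((2/165)b + 2/33)(165b^3 - 330b^2 - 4125b + 8250) + (0)
Last nonzero remainder: 165b^3 - 330b^2 - 4125b + 8250. Dividing through by 165 gives the monic gcd b^3 - 2b^2 - 25b + 50.
Cancel b^3 - 2b^2 - 25b + 50 from numerator and denominator to get the reduced form.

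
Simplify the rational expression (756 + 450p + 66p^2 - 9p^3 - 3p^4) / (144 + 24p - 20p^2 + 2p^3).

Apply the Euclidean algorithm:
  -3p^4 - 9p^3 + 66p^2 + 450p + 756 = (-(3/2)p - 39/2)(2p^3 - 20p^2 + 24p + 144) + (-288p^2 + 1134p + 3564)
  2p^3 - 20p^2 + 24p + 144 = (-(1/144)p + 97/2304)(-288p^2 + 1134p + 3564) + ((129/128)p - 387/64)
  -288p^2 + 1134p + 3564 = (-(12288/43)p - 25344/43)((129/128)p - 387/64) + (0)
Last nonzero remainder: (129/128)p - 387/64. Dividing through by 129/128 gives the monic gcd p - 6.
Cancel p - 6 from numerator and denominator to get the reduced form.

(-126 - 96p - 27p^2 - 3p^3)/(-24 - 8p + 2p^2)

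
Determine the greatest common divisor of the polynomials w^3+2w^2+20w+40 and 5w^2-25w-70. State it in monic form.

Euclidean algorithm in ℚ[w]:
  w^3+2w^2+20w+40 = ((1/5)w+7/5)(5w^2-25w-70) + (69w+138)
  5w^2-25w-70 = ((5/69)w-35/69)(69w+138) + (0)
Last nonzero remainder: 69w+138. Dividing through by 69 gives the monic gcd w+2.

w+2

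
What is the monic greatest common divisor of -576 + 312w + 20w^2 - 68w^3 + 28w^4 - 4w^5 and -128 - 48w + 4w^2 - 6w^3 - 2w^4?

16 + 2w - w^2 + w^3

By polynomial division,
  -4w^5 + 28w^4 - 68w^3 + 20w^2 + 312w - 576 = (2w - 20)(-2w^4 - 6w^3 + 4w^2 - 48w - 128) + (-196w^3 + 196w^2 - 392w - 3136)
  -2w^4 - 6w^3 + 4w^2 - 48w - 128 = ((1/98)w + 2/49)(-196w^3 + 196w^2 - 392w - 3136) + (0)
Last nonzero remainder: -196w^3 + 196w^2 - 392w - 3136. Dividing through by -196 gives the monic gcd w^3 - w^2 + 2w + 16.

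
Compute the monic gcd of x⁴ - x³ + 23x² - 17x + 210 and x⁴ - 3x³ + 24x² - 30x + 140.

x² - 3x + 14

Apply the Euclidean algorithm:
  x⁴ - x³ + 23x² - 17x + 210 = (x⁴ - 3x³ + 24x² - 30x + 140) + (2x³ - x² + 13x + 70)
  x⁴ - 3x³ + 24x² - 30x + 140 = ((1/2)x - 5/4)(2x³ - x² + 13x + 70) + ((65/4)x² - (195/4)x + 455/2)
  2x³ - x² + 13x + 70 = ((8/65)x + 4/13)((65/4)x² - (195/4)x + 455/2) + (0)
Last nonzero remainder: (65/4)x² - (195/4)x + 455/2. Dividing through by 65/4 gives the monic gcd x² - 3x + 14.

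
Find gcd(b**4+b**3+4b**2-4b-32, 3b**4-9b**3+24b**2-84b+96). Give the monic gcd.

By polynomial division,
  b**4+b**3+4b**2-4b-32 = (1/3)(3b**4-9b**3+24b**2-84b+96) + (4b**3-4b**2+24b-64)
  3b**4-9b**3+24b**2-84b+96 = ((3/4)b-3/2)(4b**3-4b**2+24b-64) + (0)
Last nonzero remainder: 4b**3-4b**2+24b-64. Dividing through by 4 gives the monic gcd b**3-b**2+6b-16.

b**3-b**2+6b-16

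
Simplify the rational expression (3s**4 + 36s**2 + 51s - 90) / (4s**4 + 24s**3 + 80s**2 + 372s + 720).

(3s**2 + 3s - 6)/(4s**2 + 28s + 48)

Apply the Euclidean algorithm:
  3s**4 + 36s**2 + 51s - 90 = (3/4)(4s**4 + 24s**3 + 80s**2 + 372s + 720) + (-18s**3 - 24s**2 - 228s - 630)
  4s**4 + 24s**3 + 80s**2 + 372s + 720 = (-(2/9)s - 28/27)(-18s**3 - 24s**2 - 228s - 630) + ((40/9)s**2 - (40/9)s + 200/3)
  -18s**3 - 24s**2 - 228s - 630 = (-(81/20)s - 189/20)((40/9)s**2 - (40/9)s + 200/3) + (0)
Last nonzero remainder: (40/9)s**2 - (40/9)s + 200/3. Dividing through by 40/9 gives the monic gcd s**2 - s + 15.
Cancel s**2 - s + 15 from numerator and denominator to get the reduced form.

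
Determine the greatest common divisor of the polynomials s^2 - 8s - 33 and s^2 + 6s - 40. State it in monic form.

By polynomial division,
  s^2 - 8s - 33 = (s^2 + 6s - 40) + (-14s + 7)
  s^2 + 6s - 40 = (-(1/14)s - 13/28)(-14s + 7) + (-147/4)
  -14s + 7 = ((8/21)s - 4/21)(-147/4) + (0)
The last nonzero remainder is the constant -147/4, so the polynomials are coprime and gcd = 1.

1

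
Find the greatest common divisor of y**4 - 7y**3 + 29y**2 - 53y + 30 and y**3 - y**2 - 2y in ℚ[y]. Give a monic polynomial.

Repeated division with remainder:
  y**4 - 7y**3 + 29y**2 - 53y + 30 = (y - 6)(y**3 - y**2 - 2y) + (25y**2 - 65y + 30)
  y**3 - y**2 - 2y = ((1/25)y + 8/125)(25y**2 - 65y + 30) + ((24/25)y - 48/25)
  25y**2 - 65y + 30 = ((625/24)y - 125/8)((24/25)y - 48/25) + (0)
Last nonzero remainder: (24/25)y - 48/25. Dividing through by 24/25 gives the monic gcd y - 2.

y - 2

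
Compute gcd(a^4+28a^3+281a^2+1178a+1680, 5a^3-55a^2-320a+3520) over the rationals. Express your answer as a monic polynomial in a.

a+8

By polynomial division,
  a^4+28a^3+281a^2+1178a+1680 = ((1/5)a+39/5)(5a^3-55a^2-320a+3520) + (774a^2+2970a-25776)
  5a^3-55a^2-320a+3520 = ((5/774)a-1595/16641)(774a^2+2970a-25776) + ((242550/1849)a+1940400/1849)
  774a^2+2970a-25776 = ((79507/13475)a-330971/13475)((242550/1849)a+1940400/1849) + (0)
Last nonzero remainder: (242550/1849)a+1940400/1849. Dividing through by 242550/1849 gives the monic gcd a+8.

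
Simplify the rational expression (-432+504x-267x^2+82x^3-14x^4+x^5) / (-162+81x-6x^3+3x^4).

(-48+40x-11x^2+x^3)/(-18+3x+3x^2)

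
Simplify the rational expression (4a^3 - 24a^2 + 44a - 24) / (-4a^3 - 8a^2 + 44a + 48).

(-a^2 + 3a - 2)/(a^2 + 5a + 4)

Repeated division with remainder:
  4a^3 - 24a^2 + 44a - 24 = (-1)(-4a^3 - 8a^2 + 44a + 48) + (-32a^2 + 88a + 24)
  -4a^3 - 8a^2 + 44a + 48 = ((1/8)a + 19/32)(-32a^2 + 88a + 24) + (-(45/4)a + 135/4)
  -32a^2 + 88a + 24 = ((128/45)a + 32/45)(-(45/4)a + 135/4) + (0)
Last nonzero remainder: -(45/4)a + 135/4. Dividing through by -45/4 gives the monic gcd a - 3.
Cancel a - 3 from numerator and denominator to get the reduced form.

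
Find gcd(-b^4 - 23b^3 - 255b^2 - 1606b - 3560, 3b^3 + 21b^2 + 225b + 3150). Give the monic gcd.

b + 10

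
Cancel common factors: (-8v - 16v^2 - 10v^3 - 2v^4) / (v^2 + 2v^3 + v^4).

By polynomial division,
  -2v^4 - 10v^3 - 16v^2 - 8v = (-2)(v^4 + 2v^3 + v^2) + (-6v^3 - 14v^2 - 8v)
  v^4 + 2v^3 + v^2 = (-(1/6)v + 1/18)(-6v^3 - 14v^2 - 8v) + ((4/9)v^2 + (4/9)v)
  -6v^3 - 14v^2 - 8v = (-(27/2)v - 18)((4/9)v^2 + (4/9)v) + (0)
Last nonzero remainder: (4/9)v^2 + (4/9)v. Dividing through by 4/9 gives the monic gcd v^2 + v.
Cancel v^2 + v from numerator and denominator to get the reduced form.

(-8 - 8v - 2v^2)/(v + v^2)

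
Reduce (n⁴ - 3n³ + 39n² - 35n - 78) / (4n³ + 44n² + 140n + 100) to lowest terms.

(n³ - 4n² + 43n - 78)/(4n² + 40n + 100)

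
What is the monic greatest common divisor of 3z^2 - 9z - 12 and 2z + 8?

Repeated division with remainder:
  3z^2 - 9z - 12 = ((3/2)z - 21/2)(2z + 8) + (72)
  2z + 8 = ((1/36)z + 1/9)(72) + (0)
The last nonzero remainder is the constant 72, so the polynomials are coprime and gcd = 1.

1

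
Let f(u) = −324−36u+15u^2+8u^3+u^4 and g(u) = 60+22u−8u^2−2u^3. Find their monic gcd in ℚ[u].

By polynomial division,
  u^4+8u^3+15u^2−36u−324 = (−(1/2)u−2)(−2u^3−8u^2+22u+60) + (10u^2+38u−204)
  −2u^3−8u^2+22u+60 = (−(1/5)u−1/25)(10u^2+38u−204) + (−(432/25)u+1296/25)
  10u^2+38u−204 = (−(125/216)u−425/108)(−(432/25)u+1296/25) + (0)
Last nonzero remainder: −(432/25)u+1296/25. Dividing through by −432/25 gives the monic gcd u−3.

−3+u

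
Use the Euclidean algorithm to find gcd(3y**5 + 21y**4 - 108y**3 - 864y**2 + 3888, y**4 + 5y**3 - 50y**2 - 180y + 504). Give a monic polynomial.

y**3 - 2y**2 - 36y + 72

Repeated division with remainder:
  3y**5 + 21y**4 - 108y**3 - 864y**2 + 3888 = (3y + 6)(y**4 + 5y**3 - 50y**2 - 180y + 504) + (12y**3 - 24y**2 - 432y + 864)
  y**4 + 5y**3 - 50y**2 - 180y + 504 = ((1/12)y + 7/12)(12y**3 - 24y**2 - 432y + 864) + (0)
Last nonzero remainder: 12y**3 - 24y**2 - 432y + 864. Dividing through by 12 gives the monic gcd y**3 - 2y**2 - 36y + 72.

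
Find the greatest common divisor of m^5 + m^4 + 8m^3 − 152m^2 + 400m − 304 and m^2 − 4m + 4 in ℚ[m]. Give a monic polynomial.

m^2 − 4m + 4

Apply the Euclidean algorithm:
  m^5 + m^4 + 8m^3 − 152m^2 + 400m − 304 = (m^3 + 5m^2 + 24m − 76)(m^2 − 4m + 4) + (0)
The last nonzero remainder m^2 − 4m + 4 is already monic.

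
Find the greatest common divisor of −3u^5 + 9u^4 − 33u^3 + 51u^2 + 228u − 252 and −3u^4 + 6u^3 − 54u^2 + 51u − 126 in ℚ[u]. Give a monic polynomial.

u^2 − u + 14

Repeated division with remainder:
  −3u^5 + 9u^4 − 33u^3 + 51u^2 + 228u − 252 = (u − 1)(−3u^4 + 6u^3 − 54u^2 + 51u − 126) + (27u^3 − 54u^2 + 405u − 378)
  −3u^4 + 6u^3 − 54u^2 + 51u − 126 = (−(1/9)u)(27u^3 − 54u^2 + 405u − 378) + (−9u^2 + 9u − 126)
  27u^3 − 54u^2 + 405u − 378 = (−3u + 3)(−9u^2 + 9u − 126) + (0)
Last nonzero remainder: −9u^2 + 9u − 126. Dividing through by −9 gives the monic gcd u^2 − u + 14.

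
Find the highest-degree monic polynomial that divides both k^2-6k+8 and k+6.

1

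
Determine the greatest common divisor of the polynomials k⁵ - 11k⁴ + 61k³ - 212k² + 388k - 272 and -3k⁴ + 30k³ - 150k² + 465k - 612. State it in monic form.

Repeated division with remainder:
  k⁵ - 11k⁴ + 61k³ - 212k² + 388k - 272 = (-(1/3)k + 1/3)(-3k⁴ + 30k³ - 150k² + 465k - 612) + (k³ - 7k² + 29k - 68)
  -3k⁴ + 30k³ - 150k² + 465k - 612 = (-3k + 9)(k³ - 7k² + 29k - 68) + (0)
The last nonzero remainder k³ - 7k² + 29k - 68 is already monic.

k³ - 7k² + 29k - 68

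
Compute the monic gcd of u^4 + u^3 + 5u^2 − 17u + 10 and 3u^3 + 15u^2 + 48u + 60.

u^2 + 3u + 10

Repeated division with remainder:
  u^4 + u^3 + 5u^2 − 17u + 10 = ((1/3)u − 4/3)(3u^3 + 15u^2 + 48u + 60) + (9u^2 + 27u + 90)
  3u^3 + 15u^2 + 48u + 60 = ((1/3)u + 2/3)(9u^2 + 27u + 90) + (0)
Last nonzero remainder: 9u^2 + 27u + 90. Dividing through by 9 gives the monic gcd u^2 + 3u + 10.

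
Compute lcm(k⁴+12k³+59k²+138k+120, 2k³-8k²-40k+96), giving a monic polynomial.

k⁶+4k⁵-25k⁴-190k³-276k²+696k+1440

Repeated division with remainder:
  k⁴+12k³+59k²+138k+120 = ((1/2)k+8)(2k³-8k²-40k+96) + (143k²+410k-648)
  2k³-8k²-40k+96 = ((2/143)k-1964/20449)(143k²+410k-648) + ((172608/20449)k+690432/20449)
  143k²+410k-648 = ((2924207/172608)k-552123/28768)((172608/20449)k+690432/20449) + (0)
Last nonzero remainder: (172608/20449)k+690432/20449. Dividing through by 172608/20449 gives the monic gcd k+4.
Then lcm(f, g) = f·g / gcd(f, g); expanding and making the result monic gives the answer.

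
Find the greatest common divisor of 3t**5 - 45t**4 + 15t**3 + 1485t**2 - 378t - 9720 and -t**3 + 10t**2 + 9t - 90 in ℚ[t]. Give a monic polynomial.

t**3 - 10t**2 - 9t + 90

Euclidean algorithm in ℚ[t]:
  3t**5 - 45t**4 + 15t**3 + 1485t**2 - 378t - 9720 = (-3t**2 + 15t + 108)(-t**3 + 10t**2 + 9t - 90) + (0)
Last nonzero remainder: -t**3 + 10t**2 + 9t - 90. Dividing through by -1 gives the monic gcd t**3 - 10t**2 - 9t + 90.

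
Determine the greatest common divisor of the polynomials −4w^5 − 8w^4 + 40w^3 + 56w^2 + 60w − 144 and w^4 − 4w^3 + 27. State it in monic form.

Repeated division with remainder:
  −4w^5 − 8w^4 + 40w^3 + 56w^2 + 60w − 144 = (−4w − 24)(w^4 − 4w^3 + 27) + (−56w^3 + 56w^2 + 168w + 504)
  w^4 − 4w^3 + 27 = (−(1/56)w + 3/56)(−56w^3 + 56w^2 + 168w + 504) + (0)
Last nonzero remainder: −56w^3 + 56w^2 + 168w + 504. Dividing through by −56 gives the monic gcd w^3 − w^2 − 3w − 9.

w^3 − w^2 − 3w − 9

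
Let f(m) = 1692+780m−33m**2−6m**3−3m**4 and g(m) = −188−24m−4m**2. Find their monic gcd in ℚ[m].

47+6m+m**2

Euclidean algorithm in ℚ[m]:
  −3m**4−6m**3−33m**2+780m+1692 = ((3/4)m**2−3m−9)(−4m**2−24m−188) + (0)
Last nonzero remainder: −4m**2−24m−188. Dividing through by −4 gives the monic gcd m**2+6m+47.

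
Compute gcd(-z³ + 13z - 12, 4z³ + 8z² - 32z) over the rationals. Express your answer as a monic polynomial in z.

Euclidean algorithm in ℚ[z]:
  -z³ + 13z - 12 = (-1/4)(4z³ + 8z² - 32z) + (2z² + 5z - 12)
  4z³ + 8z² - 32z = (2z - 1)(2z² + 5z - 12) + (-3z - 12)
  2z² + 5z - 12 = (-(2/3)z + 1)(-3z - 12) + (0)
Last nonzero remainder: -3z - 12. Dividing through by -3 gives the monic gcd z + 4.

z + 4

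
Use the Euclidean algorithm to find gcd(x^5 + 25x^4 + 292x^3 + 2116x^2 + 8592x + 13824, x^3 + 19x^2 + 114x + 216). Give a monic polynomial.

x^3 + 19x^2 + 114x + 216

Repeated division with remainder:
  x^5 + 25x^4 + 292x^3 + 2116x^2 + 8592x + 13824 = (x^2 + 6x + 64)(x^3 + 19x^2 + 114x + 216) + (0)
The last nonzero remainder x^3 + 19x^2 + 114x + 216 is already monic.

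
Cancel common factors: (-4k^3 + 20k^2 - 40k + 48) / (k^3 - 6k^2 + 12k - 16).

Repeated division with remainder:
  -4k^3 + 20k^2 - 40k + 48 = (-4)(k^3 - 6k^2 + 12k - 16) + (-4k^2 + 8k - 16)
  k^3 - 6k^2 + 12k - 16 = (-(1/4)k + 1)(-4k^2 + 8k - 16) + (0)
Last nonzero remainder: -4k^2 + 8k - 16. Dividing through by -4 gives the monic gcd k^2 - 2k + 4.
Cancel k^2 - 2k + 4 from numerator and denominator to get the reduced form.

(-4k + 12)/(k - 4)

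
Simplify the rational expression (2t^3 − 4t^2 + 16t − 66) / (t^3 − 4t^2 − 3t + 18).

Repeated division with remainder:
  2t^3 − 4t^2 + 16t − 66 = (2)(t^3 − 4t^2 − 3t + 18) + (4t^2 + 22t − 102)
  t^3 − 4t^2 − 3t + 18 = ((1/4)t − 19/8)(4t^2 + 22t − 102) + ((299/4)t − 897/4)
  4t^2 + 22t − 102 = ((16/299)t + 136/299)((299/4)t − 897/4) + (0)
Last nonzero remainder: (299/4)t − 897/4. Dividing through by 299/4 gives the monic gcd t − 3.
Cancel t − 3 from numerator and denominator to get the reduced form.

(2t^2 + 2t + 22)/(t^2 − t − 6)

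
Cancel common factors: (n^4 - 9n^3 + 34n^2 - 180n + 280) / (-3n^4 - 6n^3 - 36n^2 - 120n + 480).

Repeated division with remainder:
  n^4 - 9n^3 + 34n^2 - 180n + 280 = (-1/3)(-3n^4 - 6n^3 - 36n^2 - 120n + 480) + (-11n^3 + 22n^2 - 220n + 440)
  -3n^4 - 6n^3 - 36n^2 - 120n + 480 = ((3/11)n + 12/11)(-11n^3 + 22n^2 - 220n + 440) + (0)
Last nonzero remainder: -11n^3 + 22n^2 - 220n + 440. Dividing through by -11 gives the monic gcd n^3 - 2n^2 + 20n - 40.
Cancel n^3 - 2n^2 + 20n - 40 from numerator and denominator to get the reduced form.

(-n + 7)/(3n + 12)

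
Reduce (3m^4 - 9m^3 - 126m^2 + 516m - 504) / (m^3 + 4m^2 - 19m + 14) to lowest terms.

(3m^2 - 24m + 36)/(m - 1)

Euclidean algorithm in ℚ[m]:
  3m^4 - 9m^3 - 126m^2 + 516m - 504 = (3m - 21)(m^3 + 4m^2 - 19m + 14) + (15m^2 + 75m - 210)
  m^3 + 4m^2 - 19m + 14 = ((1/15)m - 1/15)(15m^2 + 75m - 210) + (0)
Last nonzero remainder: 15m^2 + 75m - 210. Dividing through by 15 gives the monic gcd m^2 + 5m - 14.
Cancel m^2 + 5m - 14 from numerator and denominator to get the reduced form.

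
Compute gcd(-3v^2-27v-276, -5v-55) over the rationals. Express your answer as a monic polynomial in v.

Apply the Euclidean algorithm:
  -3v^2-27v-276 = ((3/5)v-6/5)(-5v-55) + (-342)
  -5v-55 = ((5/342)v+55/342)(-342) + (0)
The last nonzero remainder is the constant -342, so the polynomials are coprime and gcd = 1.

1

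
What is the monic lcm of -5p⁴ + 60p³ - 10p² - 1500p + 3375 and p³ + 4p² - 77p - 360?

Repeated division with remainder:
  -5p⁴ + 60p³ - 10p² - 1500p + 3375 = (-5p + 80)(p³ + 4p² - 77p - 360) + (-715p² + 2860p + 32175)
  p³ + 4p² - 77p - 360 = (-(1/715)p - 8/715)(-715p² + 2860p + 32175) + (0)
Last nonzero remainder: -715p² + 2860p + 32175. Dividing through by -715 gives the monic gcd p² - 4p - 45.
Then lcm(f, g) = f·g / gcd(f, g); expanding and making the result monic gives the answer.

p⁵ - 4p⁴ - 94p³ + 316p² + 1725p - 5400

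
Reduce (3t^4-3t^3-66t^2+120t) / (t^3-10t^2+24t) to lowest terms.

(3t^2+9t-30)/(t-6)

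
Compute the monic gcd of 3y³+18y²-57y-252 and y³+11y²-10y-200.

y-4

Repeated division with remainder:
  3y³+18y²-57y-252 = (3)(y³+11y²-10y-200) + (-15y²-27y+348)
  y³+11y²-10y-200 = (-(1/15)y-46/75)(-15y²-27y+348) + (-(84/25)y+336/25)
  -15y²-27y+348 = ((125/28)y+725/28)(-(84/25)y+336/25) + (0)
Last nonzero remainder: -(84/25)y+336/25. Dividing through by -84/25 gives the monic gcd y-4.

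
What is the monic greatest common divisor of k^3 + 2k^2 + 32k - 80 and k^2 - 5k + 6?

k - 2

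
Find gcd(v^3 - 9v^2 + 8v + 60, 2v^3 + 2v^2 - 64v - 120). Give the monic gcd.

v^2 - 4v - 12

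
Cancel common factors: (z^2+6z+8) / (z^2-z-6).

Repeated division with remainder:
  z^2+6z+8 = (z^2-z-6) + (7z+14)
  z^2-z-6 = ((1/7)z-3/7)(7z+14) + (0)
Last nonzero remainder: 7z+14. Dividing through by 7 gives the monic gcd z+2.
Cancel z+2 from numerator and denominator to get the reduced form.

(z+4)/(z-3)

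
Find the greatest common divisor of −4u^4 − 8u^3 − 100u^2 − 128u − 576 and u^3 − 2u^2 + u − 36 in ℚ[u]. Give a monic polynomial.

u^2 + 2u + 9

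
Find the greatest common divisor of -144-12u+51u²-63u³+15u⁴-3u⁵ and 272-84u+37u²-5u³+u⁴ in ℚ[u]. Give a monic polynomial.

16-4u+u²

Apply the Euclidean algorithm:
  -3u⁵+15u⁴-63u³+51u²-12u-144 = (-3u)(u⁴-5u³+37u²-84u+272) + (48u³-201u²+804u-144)
  u⁴-5u³+37u²-84u+272 = ((1/48)u-13/768)(48u³-201u²+804u-144) + ((4313/256)u²-(4313/64)u+4313/16)
  48u³-201u²+804u-144 = ((12288/4313)u-2304/4313)((4313/256)u²-(4313/64)u+4313/16) + (0)
Last nonzero remainder: (4313/256)u²-(4313/64)u+4313/16. Dividing through by 4313/256 gives the monic gcd u²-4u+16.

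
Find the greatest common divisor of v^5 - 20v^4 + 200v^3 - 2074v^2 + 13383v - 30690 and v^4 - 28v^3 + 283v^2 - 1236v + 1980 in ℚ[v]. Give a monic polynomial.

By polynomial division,
  v^5 - 20v^4 + 200v^3 - 2074v^2 + 13383v - 30690 = (v + 8)(v^4 - 28v^3 + 283v^2 - 1236v + 1980) + (141v^3 - 3102v^2 + 21291v - 46530)
  v^4 - 28v^3 + 283v^2 - 1236v + 1980 = ((1/141)v - 2/47)(141v^3 - 3102v^2 + 21291v - 46530) + (0)
Last nonzero remainder: 141v^3 - 3102v^2 + 21291v - 46530. Dividing through by 141 gives the monic gcd v^3 - 22v^2 + 151v - 330.

v^3 - 22v^2 + 151v - 330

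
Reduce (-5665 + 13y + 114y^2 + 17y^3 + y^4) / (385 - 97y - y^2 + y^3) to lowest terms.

(103 + 11y + y^2)/(-7 + y)

Apply the Euclidean algorithm:
  y^4 + 17y^3 + 114y^2 + 13y - 5665 = (y + 18)(y^3 - y^2 - 97y + 385) + (229y^2 + 1374y - 12595)
  y^3 - y^2 - 97y + 385 = ((1/229)y - 7/229)(229y^2 + 1374y - 12595) + (0)
Last nonzero remainder: 229y^2 + 1374y - 12595. Dividing through by 229 gives the monic gcd y^2 + 6y - 55.
Cancel y^2 + 6y - 55 from numerator and denominator to get the reduced form.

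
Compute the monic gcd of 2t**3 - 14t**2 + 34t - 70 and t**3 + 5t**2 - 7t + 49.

t**2 - 2t + 7

Apply the Euclidean algorithm:
  2t**3 - 14t**2 + 34t - 70 = (2)(t**3 + 5t**2 - 7t + 49) + (-24t**2 + 48t - 168)
  t**3 + 5t**2 - 7t + 49 = (-(1/24)t - 7/24)(-24t**2 + 48t - 168) + (0)
Last nonzero remainder: -24t**2 + 48t - 168. Dividing through by -24 gives the monic gcd t**2 - 2t + 7.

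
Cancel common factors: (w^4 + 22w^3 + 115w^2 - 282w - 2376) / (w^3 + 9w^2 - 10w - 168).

(w^2 + 20w + 99)/(w + 7)

Repeated division with remainder:
  w^4 + 22w^3 + 115w^2 - 282w - 2376 = (w + 13)(w^3 + 9w^2 - 10w - 168) + (8w^2 + 16w - 192)
  w^3 + 9w^2 - 10w - 168 = ((1/8)w + 7/8)(8w^2 + 16w - 192) + (0)
Last nonzero remainder: 8w^2 + 16w - 192. Dividing through by 8 gives the monic gcd w^2 + 2w - 24.
Cancel w^2 + 2w - 24 from numerator and denominator to get the reduced form.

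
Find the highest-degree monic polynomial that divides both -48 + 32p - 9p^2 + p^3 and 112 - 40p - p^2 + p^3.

Repeated division with remainder:
  p^3 - 9p^2 + 32p - 48 = (p^3 - p^2 - 40p + 112) + (-8p^2 + 72p - 160)
  p^3 - p^2 - 40p + 112 = (-(1/8)p - 1)(-8p^2 + 72p - 160) + (12p - 48)
  -8p^2 + 72p - 160 = (-(2/3)p + 10/3)(12p - 48) + (0)
Last nonzero remainder: 12p - 48. Dividing through by 12 gives the monic gcd p - 4.

-4 + p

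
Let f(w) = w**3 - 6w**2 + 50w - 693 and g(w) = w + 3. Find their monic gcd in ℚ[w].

1

Apply the Euclidean algorithm:
  w**3 - 6w**2 + 50w - 693 = (w**2 - 9w + 77)(w + 3) + (-924)
  w + 3 = (-(1/924)w - 1/308)(-924) + (0)
The last nonzero remainder is the constant -924, so the polynomials are coprime and gcd = 1.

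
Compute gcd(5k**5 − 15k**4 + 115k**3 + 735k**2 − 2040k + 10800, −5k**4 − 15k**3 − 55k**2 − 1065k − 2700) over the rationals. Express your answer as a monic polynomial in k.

k**3 + 11k + 180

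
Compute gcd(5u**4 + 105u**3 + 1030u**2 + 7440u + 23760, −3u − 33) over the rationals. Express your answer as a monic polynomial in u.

u + 11

Repeated division with remainder:
  5u**4 + 105u**3 + 1030u**2 + 7440u + 23760 = (−(5/3)u**3 − (50/3)u**2 − 160u − 720)(−3u − 33) + (0)
Last nonzero remainder: −3u − 33. Dividing through by −3 gives the monic gcd u + 11.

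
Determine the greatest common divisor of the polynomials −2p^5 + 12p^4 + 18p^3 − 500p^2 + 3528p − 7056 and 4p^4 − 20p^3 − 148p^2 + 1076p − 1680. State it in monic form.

Euclidean algorithm in ℚ[p]:
  −2p^5 + 12p^4 + 18p^3 − 500p^2 + 3528p − 7056 = (−(1/2)p + 1/2)(4p^4 − 20p^3 − 148p^2 + 1076p − 1680) + (−46p^3 + 112p^2 + 2150p − 6216)
  4p^4 − 20p^3 − 148p^2 + 1076p − 1680 = (−(2/23)p + 118/529)(−46p^3 + 112p^2 + 2150p − 6216) + ((7392/529)p^2 + (29568/529)p − 155232/529)
  −46p^3 + 112p^2 + 2150p − 6216 = (−(12167/3696)p + 19573/924)((7392/529)p^2 + (29568/529)p − 155232/529) + (0)
Last nonzero remainder: (7392/529)p^2 + (29568/529)p − 155232/529. Dividing through by 7392/529 gives the monic gcd p^2 + 4p − 21.

p^2 + 4p − 21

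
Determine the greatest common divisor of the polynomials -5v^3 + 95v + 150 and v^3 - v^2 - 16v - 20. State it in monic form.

v^2 - 3v - 10

Apply the Euclidean algorithm:
  -5v^3 + 95v + 150 = (-5)(v^3 - v^2 - 16v - 20) + (-5v^2 + 15v + 50)
  v^3 - v^2 - 16v - 20 = (-(1/5)v - 2/5)(-5v^2 + 15v + 50) + (0)
Last nonzero remainder: -5v^2 + 15v + 50. Dividing through by -5 gives the monic gcd v^2 - 3v - 10.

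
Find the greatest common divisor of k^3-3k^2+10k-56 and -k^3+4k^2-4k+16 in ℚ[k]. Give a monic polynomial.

Apply the Euclidean algorithm:
  k^3-3k^2+10k-56 = (-1)(-k^3+4k^2-4k+16) + (k^2+6k-40)
  -k^3+4k^2-4k+16 = (-k+10)(k^2+6k-40) + (-104k+416)
  k^2+6k-40 = (-(1/104)k-5/52)(-104k+416) + (0)
Last nonzero remainder: -104k+416. Dividing through by -104 gives the monic gcd k-4.

k-4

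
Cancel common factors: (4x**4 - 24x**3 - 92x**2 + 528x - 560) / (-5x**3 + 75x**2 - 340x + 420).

(-4x**2 - 12x + 40)/(5x - 30)

Apply the Euclidean algorithm:
  4x**4 - 24x**3 - 92x**2 + 528x - 560 = (-(4/5)x - 36/5)(-5x**3 + 75x**2 - 340x + 420) + (176x**2 - 1584x + 2464)
  -5x**3 + 75x**2 - 340x + 420 = (-(5/176)x + 15/88)(176x**2 - 1584x + 2464) + (0)
Last nonzero remainder: 176x**2 - 1584x + 2464. Dividing through by 176 gives the monic gcd x**2 - 9x + 14.
Cancel x**2 - 9x + 14 from numerator and denominator to get the reduced form.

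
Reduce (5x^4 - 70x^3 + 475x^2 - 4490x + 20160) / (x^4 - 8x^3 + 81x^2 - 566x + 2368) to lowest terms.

Apply the Euclidean algorithm:
  5x^4 - 70x^3 + 475x^2 - 4490x + 20160 = (5)(x^4 - 8x^3 + 81x^2 - 566x + 2368) + (-30x^3 + 70x^2 - 1660x + 8320)
  x^4 - 8x^3 + 81x^2 - 566x + 2368 = (-(1/30)x + 17/90)(-30x^3 + 70x^2 - 1660x + 8320) + ((112/9)x^2 + (224/9)x + 7168/9)
  -30x^3 + 70x^2 - 1660x + 8320 = (-(135/56)x + 585/56)((112/9)x^2 + (224/9)x + 7168/9) + (0)
Last nonzero remainder: (112/9)x^2 + (224/9)x + 7168/9. Dividing through by 112/9 gives the monic gcd x^2 + 2x + 64.
Cancel x^2 + 2x + 64 from numerator and denominator to get the reduced form.

(5x^2 - 80x + 315)/(x^2 - 10x + 37)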